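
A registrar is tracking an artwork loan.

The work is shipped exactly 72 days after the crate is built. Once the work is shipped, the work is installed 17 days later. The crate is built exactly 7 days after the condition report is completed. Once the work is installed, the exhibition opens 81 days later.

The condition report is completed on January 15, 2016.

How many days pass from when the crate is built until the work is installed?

Causal path: the crate is built → the work is shipped → the work is installed.
Total delay along the path: 72 + 17 = 89 days.

89 days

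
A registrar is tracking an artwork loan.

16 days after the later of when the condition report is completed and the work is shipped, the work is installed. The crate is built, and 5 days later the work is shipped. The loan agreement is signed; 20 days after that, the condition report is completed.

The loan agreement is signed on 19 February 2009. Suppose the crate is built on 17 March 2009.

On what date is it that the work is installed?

7 April 2009

The loan agreement is signed: Feb 19, 2009.
The condition report is completed: Feb 19, 2009 + 20 days = Mar 11, 2009.
The crate is built: Mar 17, 2009.
The work is shipped: Mar 17, 2009 + 5 days = Mar 22, 2009.
Both prerequisites met — the condition report is completed (Mar 11, 2009), the work is shipped (Mar 22, 2009); the later is Mar 22, 2009.
The work is installed: Mar 22, 2009 + 16 days = Apr 7, 2009.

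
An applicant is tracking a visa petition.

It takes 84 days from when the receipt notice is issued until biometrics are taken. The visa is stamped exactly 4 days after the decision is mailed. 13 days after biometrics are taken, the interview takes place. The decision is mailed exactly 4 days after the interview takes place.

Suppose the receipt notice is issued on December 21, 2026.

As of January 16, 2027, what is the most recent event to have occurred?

The receipt notice is issued

The receipt notice is issued: Dec 21, 2026.
Biometrics are taken: Dec 21, 2026 + 84 days = Mar 15, 2027.
The interview takes place: Mar 15, 2027 + 13 days = Mar 28, 2027.
The decision is mailed: Mar 28, 2027 + 4 days = Apr 1, 2027.
The visa is stamped: Apr 1, 2027 + 4 days = Apr 5, 2027.
Jan 16, 2027 falls between when the receipt notice is issued (Dec 21, 2026) and when biometrics are taken (Mar 15, 2027).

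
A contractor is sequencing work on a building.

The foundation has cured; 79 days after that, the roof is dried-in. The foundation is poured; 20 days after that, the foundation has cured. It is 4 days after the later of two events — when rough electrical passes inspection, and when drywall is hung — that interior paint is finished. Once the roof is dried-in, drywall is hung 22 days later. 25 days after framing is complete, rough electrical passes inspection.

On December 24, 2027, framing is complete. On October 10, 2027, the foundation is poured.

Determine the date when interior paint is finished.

Framing is complete: Dec 24, 2027.
Rough electrical passes inspection: Dec 24, 2027 + 25 days = Jan 18, 2028.
The foundation is poured: Oct 10, 2027.
The foundation has cured: Oct 10, 2027 + 20 days = Oct 30, 2027.
The roof is dried-in: Oct 30, 2027 + 79 days = Jan 17, 2028.
Drywall is hung: Jan 17, 2028 + 22 days = Feb 8, 2028.
Both prerequisites met — rough electrical passes inspection (Jan 18, 2028), drywall is hung (Feb 8, 2028); the later is Feb 8, 2028.
Interior paint is finished: Feb 8, 2028 + 4 days = Feb 12, 2028.

February 12, 2028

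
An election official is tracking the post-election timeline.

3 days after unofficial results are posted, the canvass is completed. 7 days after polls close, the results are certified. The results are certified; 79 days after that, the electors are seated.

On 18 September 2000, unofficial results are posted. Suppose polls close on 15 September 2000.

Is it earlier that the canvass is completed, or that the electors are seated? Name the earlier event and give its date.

Unofficial results are posted: Sep 18, 2000.
The canvass is completed: Sep 18, 2000 + 3 days = Sep 21, 2000.
Polls close: Sep 15, 2000.
The results are certified: Sep 15, 2000 + 7 days = Sep 22, 2000.
The electors are seated: Sep 22, 2000 + 79 days = Dec 10, 2000.
Comparing: the canvass is completed on Sep 21, 2000 vs the electors are seated on Dec 10, 2000. Earlier: the canvass is completed.

The canvass is completed — 21 September 2000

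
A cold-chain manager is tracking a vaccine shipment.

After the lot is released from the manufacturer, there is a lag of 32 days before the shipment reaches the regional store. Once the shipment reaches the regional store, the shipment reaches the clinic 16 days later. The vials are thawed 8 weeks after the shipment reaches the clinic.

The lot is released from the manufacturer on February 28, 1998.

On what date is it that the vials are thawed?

The lot is released from the manufacturer: Feb 28, 1998.
The shipment reaches the regional store: Feb 28, 1998 + 32 days = Apr 1, 1998.
The shipment reaches the clinic: Apr 1, 1998 + 16 days = Apr 17, 1998.
The vials are thawed: Apr 17, 1998 + 8 weeks = Jun 12, 1998.

June 12, 1998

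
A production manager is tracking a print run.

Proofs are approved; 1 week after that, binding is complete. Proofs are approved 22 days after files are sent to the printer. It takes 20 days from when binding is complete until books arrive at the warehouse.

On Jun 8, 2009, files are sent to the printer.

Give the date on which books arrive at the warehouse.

Jul 27, 2009

Files are sent to the printer: Jun 8, 2009.
Proofs are approved: Jun 8, 2009 + 22 days = Jun 30, 2009.
Binding is complete: Jun 30, 2009 + 1 week = Jul 7, 2009.
Books arrive at the warehouse: Jul 7, 2009 + 20 days = Jul 27, 2009.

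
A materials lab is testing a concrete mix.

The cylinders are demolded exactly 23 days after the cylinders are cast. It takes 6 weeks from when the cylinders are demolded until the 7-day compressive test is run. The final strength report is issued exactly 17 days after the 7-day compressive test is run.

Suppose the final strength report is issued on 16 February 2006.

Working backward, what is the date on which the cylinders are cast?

26 November 2005

The final strength report is issued: Feb 16, 2006.
The 7-day compressive test is run: Feb 16, 2006 − 17 days = Jan 30, 2006.
The cylinders are demolded: Jan 30, 2006 − 6 weeks = Dec 19, 2005.
The cylinders are cast: Dec 19, 2005 − 23 days = Nov 26, 2005.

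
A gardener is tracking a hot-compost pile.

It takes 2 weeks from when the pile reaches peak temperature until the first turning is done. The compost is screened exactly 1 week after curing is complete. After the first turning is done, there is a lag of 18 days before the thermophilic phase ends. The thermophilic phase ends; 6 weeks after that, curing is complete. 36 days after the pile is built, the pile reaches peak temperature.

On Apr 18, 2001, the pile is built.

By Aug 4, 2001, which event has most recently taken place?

The thermophilic phase ends

The pile is built: Apr 18, 2001.
The pile reaches peak temperature: Apr 18, 2001 + 36 days = May 24, 2001.
The first turning is done: May 24, 2001 + 2 weeks = Jun 7, 2001.
The thermophilic phase ends: Jun 7, 2001 + 18 days = Jun 25, 2001.
Curing is complete: Jun 25, 2001 + 6 weeks = Aug 6, 2001.
The compost is screened: Aug 6, 2001 + 1 week = Aug 13, 2001.
Aug 4, 2001 falls between when the thermophilic phase ends (Jun 25, 2001) and when curing is complete (Aug 6, 2001).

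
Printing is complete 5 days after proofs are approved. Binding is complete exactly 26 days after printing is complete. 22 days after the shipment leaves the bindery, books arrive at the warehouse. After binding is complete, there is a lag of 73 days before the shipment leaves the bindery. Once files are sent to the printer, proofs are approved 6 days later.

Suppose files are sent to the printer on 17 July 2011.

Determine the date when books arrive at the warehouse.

Files are sent to the printer: Jul 17, 2011.
Proofs are approved: Jul 17, 2011 + 6 days = Jul 23, 2011.
Printing is complete: Jul 23, 2011 + 5 days = Jul 28, 2011.
Binding is complete: Jul 28, 2011 + 26 days = Aug 23, 2011.
The shipment leaves the bindery: Aug 23, 2011 + 73 days = Nov 4, 2011.
Books arrive at the warehouse: Nov 4, 2011 + 22 days = Nov 26, 2011.

26 November 2011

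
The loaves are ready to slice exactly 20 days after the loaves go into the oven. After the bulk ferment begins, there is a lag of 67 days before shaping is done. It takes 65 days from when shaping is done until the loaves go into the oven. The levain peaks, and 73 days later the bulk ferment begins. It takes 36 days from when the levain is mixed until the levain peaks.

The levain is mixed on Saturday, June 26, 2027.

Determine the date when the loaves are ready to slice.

The levain is mixed: Jun 26, 2027.
The levain peaks: Jun 26, 2027 + 36 days = Aug 1, 2027.
The bulk ferment begins: Aug 1, 2027 + 73 days = Oct 13, 2027.
Shaping is done: Oct 13, 2027 + 67 days = Dec 19, 2027.
The loaves go into the oven: Dec 19, 2027 + 65 days = Feb 22, 2028.
The loaves are ready to slice: Feb 22, 2028 + 20 days = Mar 13, 2028.

Monday, March 13, 2028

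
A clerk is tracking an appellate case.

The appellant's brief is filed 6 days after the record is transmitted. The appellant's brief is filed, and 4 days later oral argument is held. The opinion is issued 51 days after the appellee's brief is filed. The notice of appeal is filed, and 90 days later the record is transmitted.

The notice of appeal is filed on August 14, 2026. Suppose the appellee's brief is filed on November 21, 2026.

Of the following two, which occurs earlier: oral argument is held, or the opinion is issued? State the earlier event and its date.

The notice of appeal is filed: Aug 14, 2026.
The record is transmitted: Aug 14, 2026 + 90 days = Nov 12, 2026.
The appellant's brief is filed: Nov 12, 2026 + 6 days = Nov 18, 2026.
Oral argument is held: Nov 18, 2026 + 4 days = Nov 22, 2026.
The appellee's brief is filed: Nov 21, 2026.
The opinion is issued: Nov 21, 2026 + 51 days = Jan 11, 2027.
Comparing: oral argument is held on Nov 22, 2026 vs the opinion is issued on Jan 11, 2027. Earlier: oral argument is held.

Oral argument is held — November 22, 2026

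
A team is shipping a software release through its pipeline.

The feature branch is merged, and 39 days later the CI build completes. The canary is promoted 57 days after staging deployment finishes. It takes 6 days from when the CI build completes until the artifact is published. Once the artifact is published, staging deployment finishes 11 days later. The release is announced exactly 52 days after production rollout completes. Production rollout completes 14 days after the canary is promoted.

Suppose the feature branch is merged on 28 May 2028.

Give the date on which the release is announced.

23 November 2028

The feature branch is merged: May 28, 2028.
The CI build completes: May 28, 2028 + 39 days = Jul 6, 2028.
The artifact is published: Jul 6, 2028 + 6 days = Jul 12, 2028.
Staging deployment finishes: Jul 12, 2028 + 11 days = Jul 23, 2028.
The canary is promoted: Jul 23, 2028 + 57 days = Sep 18, 2028.
Production rollout completes: Sep 18, 2028 + 14 days = Oct 2, 2028.
The release is announced: Oct 2, 2028 + 52 days = Nov 23, 2028.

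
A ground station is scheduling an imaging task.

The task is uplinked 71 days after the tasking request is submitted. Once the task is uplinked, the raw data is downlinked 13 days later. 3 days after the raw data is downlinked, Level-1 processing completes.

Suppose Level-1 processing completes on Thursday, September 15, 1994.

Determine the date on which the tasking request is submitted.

Monday, June 20, 1994

Level-1 processing completes: Sep 15, 1994.
The raw data is downlinked: Sep 15, 1994 − 3 days = Sep 12, 1994.
The task is uplinked: Sep 12, 1994 − 13 days = Aug 30, 1994.
The tasking request is submitted: Aug 30, 1994 − 71 days = Jun 20, 1994.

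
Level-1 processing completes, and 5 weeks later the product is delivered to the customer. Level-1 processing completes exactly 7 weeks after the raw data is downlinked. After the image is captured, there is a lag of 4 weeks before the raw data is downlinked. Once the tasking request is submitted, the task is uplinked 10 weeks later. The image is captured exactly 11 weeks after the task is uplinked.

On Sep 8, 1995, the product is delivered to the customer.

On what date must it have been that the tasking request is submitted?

The product is delivered to the customer: Sep 8, 1995.
Level-1 processing completes: Sep 8, 1995 − 5 weeks = Aug 4, 1995.
The raw data is downlinked: Aug 4, 1995 − 7 weeks = Jun 16, 1995.
The image is captured: Jun 16, 1995 − 4 weeks = May 19, 1995.
The task is uplinked: May 19, 1995 − 11 weeks = Mar 3, 1995.
The tasking request is submitted: Mar 3, 1995 − 10 weeks = Dec 23, 1994.

Dec 23, 1994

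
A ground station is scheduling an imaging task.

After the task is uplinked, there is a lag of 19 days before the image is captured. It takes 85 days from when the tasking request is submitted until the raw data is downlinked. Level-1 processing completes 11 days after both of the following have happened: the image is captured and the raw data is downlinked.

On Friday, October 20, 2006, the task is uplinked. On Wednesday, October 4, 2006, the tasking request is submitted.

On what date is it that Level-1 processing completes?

Monday, January 8, 2007

The task is uplinked: Oct 20, 2006.
The image is captured: Oct 20, 2006 + 19 days = Nov 8, 2006.
The tasking request is submitted: Oct 4, 2006.
The raw data is downlinked: Oct 4, 2006 + 85 days = Dec 28, 2006.
Both prerequisites met — the image is captured (Nov 8, 2006), the raw data is downlinked (Dec 28, 2006); the later is Dec 28, 2006.
Level-1 processing completes: Dec 28, 2006 + 11 days = Jan 8, 2007.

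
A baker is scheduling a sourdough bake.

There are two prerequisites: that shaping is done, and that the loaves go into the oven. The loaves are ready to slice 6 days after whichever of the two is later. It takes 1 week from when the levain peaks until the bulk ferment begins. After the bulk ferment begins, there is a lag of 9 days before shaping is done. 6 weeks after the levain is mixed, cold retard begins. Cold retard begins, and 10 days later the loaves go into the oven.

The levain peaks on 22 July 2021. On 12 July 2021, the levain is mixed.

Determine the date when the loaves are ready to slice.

8 September 2021

The levain peaks: Jul 22, 2021.
The bulk ferment begins: Jul 22, 2021 + 1 week = Jul 29, 2021.
Shaping is done: Jul 29, 2021 + 9 days = Aug 7, 2021.
The levain is mixed: Jul 12, 2021.
Cold retard begins: Jul 12, 2021 + 6 weeks = Aug 23, 2021.
The loaves go into the oven: Aug 23, 2021 + 10 days = Sep 2, 2021.
Both prerequisites met — shaping is done (Aug 7, 2021), the loaves go into the oven (Sep 2, 2021); the later is Sep 2, 2021.
The loaves are ready to slice: Sep 2, 2021 + 6 days = Sep 8, 2021.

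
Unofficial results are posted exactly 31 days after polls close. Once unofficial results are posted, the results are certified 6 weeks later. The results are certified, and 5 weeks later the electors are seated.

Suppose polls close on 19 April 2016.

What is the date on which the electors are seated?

Polls close: Apr 19, 2016.
Unofficial results are posted: Apr 19, 2016 + 31 days = May 20, 2016.
The results are certified: May 20, 2016 + 6 weeks = Jul 1, 2016.
The electors are seated: Jul 1, 2016 + 5 weeks = Aug 5, 2016.

5 August 2016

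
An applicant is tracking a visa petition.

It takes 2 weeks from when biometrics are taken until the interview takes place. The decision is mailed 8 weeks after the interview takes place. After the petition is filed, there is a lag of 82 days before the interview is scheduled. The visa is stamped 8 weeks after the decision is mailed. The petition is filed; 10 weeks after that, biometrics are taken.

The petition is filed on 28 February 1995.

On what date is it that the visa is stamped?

The petition is filed: Feb 28, 1995.
Biometrics are taken: Feb 28, 1995 + 10 weeks = May 9, 1995.
The interview takes place: May 9, 1995 + 2 weeks = May 23, 1995.
The decision is mailed: May 23, 1995 + 8 weeks = Jul 18, 1995.
The visa is stamped: Jul 18, 1995 + 8 weeks = Sep 12, 1995.

12 September 1995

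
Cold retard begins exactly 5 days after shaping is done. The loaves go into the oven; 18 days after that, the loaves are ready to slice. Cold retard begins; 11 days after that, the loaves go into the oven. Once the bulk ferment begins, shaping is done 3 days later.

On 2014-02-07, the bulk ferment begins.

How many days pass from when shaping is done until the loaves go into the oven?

Causal path: shaping is done → cold retard begins → the loaves go into the oven.
Total delay along the path: 5 + 11 = 16 days.

16 days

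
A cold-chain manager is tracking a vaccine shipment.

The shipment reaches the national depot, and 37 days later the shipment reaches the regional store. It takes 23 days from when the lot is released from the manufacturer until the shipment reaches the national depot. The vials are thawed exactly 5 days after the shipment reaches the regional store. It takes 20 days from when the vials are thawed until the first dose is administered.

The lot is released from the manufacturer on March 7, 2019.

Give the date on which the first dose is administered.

The lot is released from the manufacturer: Mar 7, 2019.
The shipment reaches the national depot: Mar 7, 2019 + 23 days = Mar 30, 2019.
The shipment reaches the regional store: Mar 30, 2019 + 37 days = May 6, 2019.
The vials are thawed: May 6, 2019 + 5 days = May 11, 2019.
The first dose is administered: May 11, 2019 + 20 days = May 31, 2019.

May 31, 2019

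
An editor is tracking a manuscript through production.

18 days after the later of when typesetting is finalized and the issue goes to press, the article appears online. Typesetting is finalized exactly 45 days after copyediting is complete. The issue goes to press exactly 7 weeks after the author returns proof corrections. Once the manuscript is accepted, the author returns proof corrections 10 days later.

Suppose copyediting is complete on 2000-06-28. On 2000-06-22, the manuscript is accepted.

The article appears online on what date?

2000-09-07

Copyediting is complete: Jun 28, 2000.
Typesetting is finalized: Jun 28, 2000 + 45 days = Aug 12, 2000.
The manuscript is accepted: Jun 22, 2000.
The author returns proof corrections: Jun 22, 2000 + 10 days = Jul 2, 2000.
The issue goes to press: Jul 2, 2000 + 7 weeks = Aug 20, 2000.
Both prerequisites met — typesetting is finalized (Aug 12, 2000), the issue goes to press (Aug 20, 2000); the later is Aug 20, 2000.
The article appears online: Aug 20, 2000 + 18 days = Sep 7, 2000.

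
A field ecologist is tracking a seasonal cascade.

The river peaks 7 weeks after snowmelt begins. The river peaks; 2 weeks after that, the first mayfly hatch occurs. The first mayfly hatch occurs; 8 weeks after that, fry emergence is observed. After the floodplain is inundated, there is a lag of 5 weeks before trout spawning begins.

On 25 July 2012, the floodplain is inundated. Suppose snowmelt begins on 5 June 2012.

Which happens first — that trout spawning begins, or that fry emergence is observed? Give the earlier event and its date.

The floodplain is inundated: Jul 25, 2012.
Trout spawning begins: Jul 25, 2012 + 5 weeks = Aug 29, 2012.
Snowmelt begins: Jun 5, 2012.
The river peaks: Jun 5, 2012 + 7 weeks = Jul 24, 2012.
The first mayfly hatch occurs: Jul 24, 2012 + 2 weeks = Aug 7, 2012.
Fry emergence is observed: Aug 7, 2012 + 8 weeks = Oct 2, 2012.
Comparing: trout spawning begins on Aug 29, 2012 vs fry emergence is observed on Oct 2, 2012. Earlier: trout spawning begins.

Trout spawning begins — 29 August 2012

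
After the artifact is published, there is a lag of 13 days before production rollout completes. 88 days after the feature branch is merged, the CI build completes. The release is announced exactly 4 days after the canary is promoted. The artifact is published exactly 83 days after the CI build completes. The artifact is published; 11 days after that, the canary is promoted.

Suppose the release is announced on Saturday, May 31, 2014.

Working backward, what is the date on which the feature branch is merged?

The release is announced: May 31, 2014.
The canary is promoted: May 31, 2014 − 4 days = May 27, 2014.
The artifact is published: May 27, 2014 − 11 days = May 16, 2014.
The CI build completes: May 16, 2014 − 83 days = Feb 22, 2014.
The feature branch is merged: Feb 22, 2014 − 88 days = Nov 26, 2013.

Tuesday, November 26, 2013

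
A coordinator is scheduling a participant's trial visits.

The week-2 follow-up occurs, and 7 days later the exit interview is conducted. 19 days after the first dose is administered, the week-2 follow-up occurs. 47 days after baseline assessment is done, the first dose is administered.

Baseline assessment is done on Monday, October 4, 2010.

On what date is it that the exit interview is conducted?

Thursday, December 16, 2010

Baseline assessment is done: Oct 4, 2010.
The first dose is administered: Oct 4, 2010 + 47 days = Nov 20, 2010.
The week-2 follow-up occurs: Nov 20, 2010 + 19 days = Dec 9, 2010.
The exit interview is conducted: Dec 9, 2010 + 7 days = Dec 16, 2010.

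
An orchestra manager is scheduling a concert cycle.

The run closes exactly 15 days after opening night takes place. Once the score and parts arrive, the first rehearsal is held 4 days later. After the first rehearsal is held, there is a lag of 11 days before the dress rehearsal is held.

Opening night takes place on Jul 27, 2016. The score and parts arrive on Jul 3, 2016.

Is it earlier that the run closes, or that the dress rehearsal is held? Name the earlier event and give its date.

The dress rehearsal is held — Jul 18, 2016

Opening night takes place: Jul 27, 2016.
The run closes: Jul 27, 2016 + 15 days = Aug 11, 2016.
The score and parts arrive: Jul 3, 2016.
The first rehearsal is held: Jul 3, 2016 + 4 days = Jul 7, 2016.
The dress rehearsal is held: Jul 7, 2016 + 11 days = Jul 18, 2016.
Comparing: the run closes on Aug 11, 2016 vs the dress rehearsal is held on Jul 18, 2016. Earlier: the dress rehearsal is held.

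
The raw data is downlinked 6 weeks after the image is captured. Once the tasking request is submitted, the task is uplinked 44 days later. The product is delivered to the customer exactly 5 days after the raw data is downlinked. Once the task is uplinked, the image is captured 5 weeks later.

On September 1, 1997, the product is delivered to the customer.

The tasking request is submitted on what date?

April 28, 1997

The product is delivered to the customer: Sep 1, 1997.
The raw data is downlinked: Sep 1, 1997 − 5 days = Aug 27, 1997.
The image is captured: Aug 27, 1997 − 6 weeks = Jul 16, 1997.
The task is uplinked: Jul 16, 1997 − 5 weeks = Jun 11, 1997.
The tasking request is submitted: Jun 11, 1997 − 44 days = Apr 28, 1997.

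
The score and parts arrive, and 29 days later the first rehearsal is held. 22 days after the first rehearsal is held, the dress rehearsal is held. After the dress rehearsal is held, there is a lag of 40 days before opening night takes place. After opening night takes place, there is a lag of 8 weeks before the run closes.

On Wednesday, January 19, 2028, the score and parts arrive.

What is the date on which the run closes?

The score and parts arrive: Jan 19, 2028.
The first rehearsal is held: Jan 19, 2028 + 29 days = Feb 17, 2028.
The dress rehearsal is held: Feb 17, 2028 + 22 days = Mar 10, 2028.
Opening night takes place: Mar 10, 2028 + 40 days = Apr 19, 2028.
The run closes: Apr 19, 2028 + 8 weeks = Jun 14, 2028.

Wednesday, June 14, 2028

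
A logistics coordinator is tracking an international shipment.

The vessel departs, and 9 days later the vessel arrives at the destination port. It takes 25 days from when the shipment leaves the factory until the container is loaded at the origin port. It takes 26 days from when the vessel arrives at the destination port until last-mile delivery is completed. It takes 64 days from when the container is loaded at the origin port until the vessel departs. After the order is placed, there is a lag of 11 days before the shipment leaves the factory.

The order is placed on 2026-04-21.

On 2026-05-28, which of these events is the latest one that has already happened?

The order is placed: Apr 21, 2026.
The shipment leaves the factory: Apr 21, 2026 + 11 days = May 2, 2026.
The container is loaded at the origin port: May 2, 2026 + 25 days = May 27, 2026.
The vessel departs: May 27, 2026 + 64 days = Jul 30, 2026.
The vessel arrives at the destination port: Jul 30, 2026 + 9 days = Aug 8, 2026.
Last-mile delivery is completed: Aug 8, 2026 + 26 days = Sep 3, 2026.
May 28, 2026 falls between when the container is loaded at the origin port (May 27, 2026) and when the vessel departs (Jul 30, 2026).

The container is loaded at the origin port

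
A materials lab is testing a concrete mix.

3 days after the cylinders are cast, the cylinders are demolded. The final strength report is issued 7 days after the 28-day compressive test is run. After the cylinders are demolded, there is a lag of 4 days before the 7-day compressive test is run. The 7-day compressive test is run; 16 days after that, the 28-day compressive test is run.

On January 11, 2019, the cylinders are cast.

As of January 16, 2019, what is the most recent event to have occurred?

The cylinders are demolded

The cylinders are cast: Jan 11, 2019.
The cylinders are demolded: Jan 11, 2019 + 3 days = Jan 14, 2019.
The 7-day compressive test is run: Jan 14, 2019 + 4 days = Jan 18, 2019.
The 28-day compressive test is run: Jan 18, 2019 + 16 days = Feb 3, 2019.
The final strength report is issued: Feb 3, 2019 + 7 days = Feb 10, 2019.
Jan 16, 2019 falls between when the cylinders are demolded (Jan 14, 2019) and when the 7-day compressive test is run (Jan 18, 2019).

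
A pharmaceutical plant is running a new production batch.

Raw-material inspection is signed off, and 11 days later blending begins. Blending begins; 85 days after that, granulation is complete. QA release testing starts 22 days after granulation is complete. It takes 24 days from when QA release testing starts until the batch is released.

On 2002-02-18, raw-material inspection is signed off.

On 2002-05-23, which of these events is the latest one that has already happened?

Blending begins

Raw-material inspection is signed off: Feb 18, 2002.
Blending begins: Feb 18, 2002 + 11 days = Mar 1, 2002.
Granulation is complete: Mar 1, 2002 + 85 days = May 25, 2002.
QA release testing starts: May 25, 2002 + 22 days = Jun 16, 2002.
The batch is released: Jun 16, 2002 + 24 days = Jul 10, 2002.
May 23, 2002 falls between when blending begins (Mar 1, 2002) and when granulation is complete (May 25, 2002).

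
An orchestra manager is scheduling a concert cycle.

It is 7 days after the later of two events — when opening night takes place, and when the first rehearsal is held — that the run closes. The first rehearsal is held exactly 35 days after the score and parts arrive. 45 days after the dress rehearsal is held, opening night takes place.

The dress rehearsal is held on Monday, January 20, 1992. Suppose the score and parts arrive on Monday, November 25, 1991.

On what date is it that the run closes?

The dress rehearsal is held: Jan 20, 1992.
Opening night takes place: Jan 20, 1992 + 45 days = Mar 5, 1992.
The score and parts arrive: Nov 25, 1991.
The first rehearsal is held: Nov 25, 1991 + 35 days = Dec 30, 1991.
Both prerequisites met — opening night takes place (Mar 5, 1992), the first rehearsal is held (Dec 30, 1991); the later is Mar 5, 1992.
The run closes: Mar 5, 1992 + 7 days = Mar 12, 1992.

Thursday, March 12, 1992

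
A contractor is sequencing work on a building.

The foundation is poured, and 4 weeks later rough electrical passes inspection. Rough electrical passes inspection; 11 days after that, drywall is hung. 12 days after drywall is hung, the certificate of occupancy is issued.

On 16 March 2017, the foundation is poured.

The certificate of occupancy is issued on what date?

6 May 2017

The foundation is poured: Mar 16, 2017.
Rough electrical passes inspection: Mar 16, 2017 + 4 weeks = Apr 13, 2017.
Drywall is hung: Apr 13, 2017 + 11 days = Apr 24, 2017.
The certificate of occupancy is issued: Apr 24, 2017 + 12 days = May 6, 2017.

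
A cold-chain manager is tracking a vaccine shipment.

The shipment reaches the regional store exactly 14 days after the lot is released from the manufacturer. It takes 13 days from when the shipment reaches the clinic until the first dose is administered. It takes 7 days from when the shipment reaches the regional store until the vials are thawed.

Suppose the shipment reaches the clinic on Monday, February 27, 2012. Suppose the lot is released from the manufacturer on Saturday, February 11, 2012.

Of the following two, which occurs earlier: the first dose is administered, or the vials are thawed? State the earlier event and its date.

The shipment reaches the clinic: Feb 27, 2012.
The first dose is administered: Feb 27, 2012 + 13 days = Mar 11, 2012.
The lot is released from the manufacturer: Feb 11, 2012.
The shipment reaches the regional store: Feb 11, 2012 + 14 days = Feb 25, 2012.
The vials are thawed: Feb 25, 2012 + 7 days = Mar 3, 2012.
Comparing: the first dose is administered on Mar 11, 2012 vs the vials are thawed on Mar 3, 2012. Earlier: the vials are thawed.

The vials are thawed — Saturday, March 3, 2012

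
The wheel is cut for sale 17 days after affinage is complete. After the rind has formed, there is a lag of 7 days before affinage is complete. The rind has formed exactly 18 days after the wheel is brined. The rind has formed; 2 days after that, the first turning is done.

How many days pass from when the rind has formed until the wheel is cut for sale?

24 days

Causal path: the rind has formed → affinage is complete → the wheel is cut for sale.
Total delay along the path: 7 + 17 = 24 days.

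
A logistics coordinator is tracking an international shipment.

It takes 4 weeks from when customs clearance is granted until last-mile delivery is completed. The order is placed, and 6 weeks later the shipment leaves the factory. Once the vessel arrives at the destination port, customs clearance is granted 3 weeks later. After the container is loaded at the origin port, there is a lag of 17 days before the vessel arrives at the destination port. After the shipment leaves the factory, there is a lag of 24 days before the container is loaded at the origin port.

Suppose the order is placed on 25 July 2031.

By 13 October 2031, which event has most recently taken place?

The order is placed: Jul 25, 2031.
The shipment leaves the factory: Jul 25, 2031 + 6 weeks = Sep 5, 2031.
The container is loaded at the origin port: Sep 5, 2031 + 24 days = Sep 29, 2031.
The vessel arrives at the destination port: Sep 29, 2031 + 17 days = Oct 16, 2031.
Customs clearance is granted: Oct 16, 2031 + 3 weeks = Nov 6, 2031.
Last-mile delivery is completed: Nov 6, 2031 + 4 weeks = Dec 4, 2031.
Oct 13, 2031 falls between when the container is loaded at the origin port (Sep 29, 2031) and when the vessel arrives at the destination port (Oct 16, 2031).

The container is loaded at the origin port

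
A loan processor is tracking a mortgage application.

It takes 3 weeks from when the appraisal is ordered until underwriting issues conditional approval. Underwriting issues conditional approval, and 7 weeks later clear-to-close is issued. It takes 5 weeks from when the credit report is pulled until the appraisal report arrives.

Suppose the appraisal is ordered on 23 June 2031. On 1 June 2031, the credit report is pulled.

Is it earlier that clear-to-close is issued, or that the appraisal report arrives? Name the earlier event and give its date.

The appraisal report arrives — 6 July 2031

The appraisal is ordered: Jun 23, 2031.
Underwriting issues conditional approval: Jun 23, 2031 + 3 weeks = Jul 14, 2031.
Clear-to-close is issued: Jul 14, 2031 + 7 weeks = Sep 1, 2031.
The credit report is pulled: Jun 1, 2031.
The appraisal report arrives: Jun 1, 2031 + 5 weeks = Jul 6, 2031.
Comparing: clear-to-close is issued on Sep 1, 2031 vs the appraisal report arrives on Jul 6, 2031. Earlier: the appraisal report arrives.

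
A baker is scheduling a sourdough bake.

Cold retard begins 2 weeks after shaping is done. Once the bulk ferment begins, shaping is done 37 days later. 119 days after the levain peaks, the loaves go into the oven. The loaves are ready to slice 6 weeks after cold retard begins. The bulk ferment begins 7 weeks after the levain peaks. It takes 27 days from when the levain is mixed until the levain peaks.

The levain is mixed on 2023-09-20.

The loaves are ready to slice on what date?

The levain is mixed: Sep 20, 2023.
The levain peaks: Sep 20, 2023 + 27 days = Oct 17, 2023.
The bulk ferment begins: Oct 17, 2023 + 7 weeks = Dec 5, 2023.
Shaping is done: Dec 5, 2023 + 37 days = Jan 11, 2024.
Cold retard begins: Jan 11, 2024 + 2 weeks = Jan 25, 2024.
The loaves are ready to slice: Jan 25, 2024 + 6 weeks = Mar 7, 2024.

2024-03-07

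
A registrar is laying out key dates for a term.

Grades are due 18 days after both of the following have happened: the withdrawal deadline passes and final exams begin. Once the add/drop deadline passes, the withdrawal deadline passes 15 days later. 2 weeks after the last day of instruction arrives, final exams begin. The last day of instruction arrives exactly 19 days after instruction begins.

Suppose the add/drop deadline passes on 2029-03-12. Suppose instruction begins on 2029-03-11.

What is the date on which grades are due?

The add/drop deadline passes: Mar 12, 2029.
The withdrawal deadline passes: Mar 12, 2029 + 15 days = Mar 27, 2029.
Instruction begins: Mar 11, 2029.
The last day of instruction arrives: Mar 11, 2029 + 19 days = Mar 30, 2029.
Final exams begin: Mar 30, 2029 + 2 weeks = Apr 13, 2029.
Both prerequisites met — the withdrawal deadline passes (Mar 27, 2029), final exams begin (Apr 13, 2029); the later is Apr 13, 2029.
Grades are due: Apr 13, 2029 + 18 days = May 1, 2029.

2029-05-01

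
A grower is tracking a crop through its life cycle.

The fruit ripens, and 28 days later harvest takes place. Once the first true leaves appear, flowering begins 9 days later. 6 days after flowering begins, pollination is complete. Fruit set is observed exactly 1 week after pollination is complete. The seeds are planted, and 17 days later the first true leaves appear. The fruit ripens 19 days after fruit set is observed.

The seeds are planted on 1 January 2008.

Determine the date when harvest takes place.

27 March 2008

The seeds are planted: Jan 1, 2008.
The first true leaves appear: Jan 1, 2008 + 17 days = Jan 18, 2008.
Flowering begins: Jan 18, 2008 + 9 days = Jan 27, 2008.
Pollination is complete: Jan 27, 2008 + 6 days = Feb 2, 2008.
Fruit set is observed: Feb 2, 2008 + 1 week = Feb 9, 2008.
The fruit ripens: Feb 9, 2008 + 19 days = Feb 28, 2008.
Harvest takes place: Feb 28, 2008 + 28 days = Mar 27, 2008.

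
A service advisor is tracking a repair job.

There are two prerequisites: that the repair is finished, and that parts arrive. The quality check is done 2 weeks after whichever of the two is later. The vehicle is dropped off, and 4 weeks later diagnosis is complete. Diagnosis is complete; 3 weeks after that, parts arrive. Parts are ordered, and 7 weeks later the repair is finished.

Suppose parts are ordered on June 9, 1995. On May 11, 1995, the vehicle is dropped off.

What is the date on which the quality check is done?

Parts are ordered: Jun 9, 1995.
The repair is finished: Jun 9, 1995 + 7 weeks = Jul 28, 1995.
The vehicle is dropped off: May 11, 1995.
Diagnosis is complete: May 11, 1995 + 4 weeks = Jun 8, 1995.
Parts arrive: Jun 8, 1995 + 3 weeks = Jun 29, 1995.
Both prerequisites met — the repair is finished (Jul 28, 1995), parts arrive (Jun 29, 1995); the later is Jul 28, 1995.
The quality check is done: Jul 28, 1995 + 2 weeks = Aug 11, 1995.

August 11, 1995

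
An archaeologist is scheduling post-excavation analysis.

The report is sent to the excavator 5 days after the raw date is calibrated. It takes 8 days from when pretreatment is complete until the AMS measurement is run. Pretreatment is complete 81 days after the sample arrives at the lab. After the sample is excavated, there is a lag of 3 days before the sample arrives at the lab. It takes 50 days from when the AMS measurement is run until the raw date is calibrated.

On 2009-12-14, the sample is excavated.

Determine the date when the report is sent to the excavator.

The sample is excavated: Dec 14, 2009.
The sample arrives at the lab: Dec 14, 2009 + 3 days = Dec 17, 2009.
Pretreatment is complete: Dec 17, 2009 + 81 days = Mar 8, 2010.
The AMS measurement is run: Mar 8, 2010 + 8 days = Mar 16, 2010.
The raw date is calibrated: Mar 16, 2010 + 50 days = May 5, 2010.
The report is sent to the excavator: May 5, 2010 + 5 days = May 10, 2010.

2010-05-10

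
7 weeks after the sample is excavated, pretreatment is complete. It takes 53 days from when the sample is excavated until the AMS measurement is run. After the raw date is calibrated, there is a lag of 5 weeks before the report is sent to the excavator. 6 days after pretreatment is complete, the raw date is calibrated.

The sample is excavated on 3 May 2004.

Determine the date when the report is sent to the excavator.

The sample is excavated: May 3, 2004.
Pretreatment is complete: May 3, 2004 + 7 weeks = Jun 21, 2004.
The raw date is calibrated: Jun 21, 2004 + 6 days = Jun 27, 2004.
The report is sent to the excavator: Jun 27, 2004 + 5 weeks = Aug 1, 2004.

1 August 2004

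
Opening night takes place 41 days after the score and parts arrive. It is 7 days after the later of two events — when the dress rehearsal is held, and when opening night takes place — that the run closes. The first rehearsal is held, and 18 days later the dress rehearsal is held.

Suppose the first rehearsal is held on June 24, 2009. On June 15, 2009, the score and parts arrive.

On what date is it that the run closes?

August 2, 2009

The first rehearsal is held: Jun 24, 2009.
The dress rehearsal is held: Jun 24, 2009 + 18 days = Jul 12, 2009.
The score and parts arrive: Jun 15, 2009.
Opening night takes place: Jun 15, 2009 + 41 days = Jul 26, 2009.
Both prerequisites met — the dress rehearsal is held (Jul 12, 2009), opening night takes place (Jul 26, 2009); the later is Jul 26, 2009.
The run closes: Jul 26, 2009 + 7 days = Aug 2, 2009.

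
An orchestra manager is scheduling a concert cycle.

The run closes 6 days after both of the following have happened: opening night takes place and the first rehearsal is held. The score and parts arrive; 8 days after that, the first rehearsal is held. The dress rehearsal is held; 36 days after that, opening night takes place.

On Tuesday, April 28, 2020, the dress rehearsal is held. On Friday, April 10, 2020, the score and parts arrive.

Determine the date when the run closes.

The dress rehearsal is held: Apr 28, 2020.
Opening night takes place: Apr 28, 2020 + 36 days = Jun 3, 2020.
The score and parts arrive: Apr 10, 2020.
The first rehearsal is held: Apr 10, 2020 + 8 days = Apr 18, 2020.
Both prerequisites met — opening night takes place (Jun 3, 2020), the first rehearsal is held (Apr 18, 2020); the later is Jun 3, 2020.
The run closes: Jun 3, 2020 + 6 days = Jun 9, 2020.

Tuesday, June 9, 2020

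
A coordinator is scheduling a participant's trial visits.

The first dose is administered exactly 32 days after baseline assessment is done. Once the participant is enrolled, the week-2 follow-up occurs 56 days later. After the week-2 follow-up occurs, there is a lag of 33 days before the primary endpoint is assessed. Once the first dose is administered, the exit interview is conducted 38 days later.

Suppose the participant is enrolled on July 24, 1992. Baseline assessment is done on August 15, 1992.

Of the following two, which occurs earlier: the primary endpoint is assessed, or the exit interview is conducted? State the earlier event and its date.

The participant is enrolled: Jul 24, 1992.
The week-2 follow-up occurs: Jul 24, 1992 + 56 days = Sep 18, 1992.
The primary endpoint is assessed: Sep 18, 1992 + 33 days = Oct 21, 1992.
Baseline assessment is done: Aug 15, 1992.
The first dose is administered: Aug 15, 1992 + 32 days = Sep 16, 1992.
The exit interview is conducted: Sep 16, 1992 + 38 days = Oct 24, 1992.
Comparing: the primary endpoint is assessed on Oct 21, 1992 vs the exit interview is conducted on Oct 24, 1992. Earlier: the primary endpoint is assessed.

The primary endpoint is assessed — October 21, 1992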